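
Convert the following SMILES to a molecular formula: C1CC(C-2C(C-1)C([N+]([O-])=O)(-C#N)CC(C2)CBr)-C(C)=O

Heavy atoms from the SMILES: 1 Br, 14 C, 2 N, 3 O.
Implicit hydrogens by atom environment:
  6 × C: 2 H each → 12
  4 × C: 1 H each → 4
  3 × C: no H
  2 × O: no H
  1 × Br: no H
  1 × C: 3 H
  1 × N (charge +1): no H
  1 × N: no H
  1 × O (charge -1): no H
  Total hydrogens = 19.
Molecular formula: C14H19BrN2O3

C14H19BrN2O3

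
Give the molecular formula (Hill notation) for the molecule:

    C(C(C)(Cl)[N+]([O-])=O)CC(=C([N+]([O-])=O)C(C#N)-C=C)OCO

C11H14ClN3O6

Heavy atoms from the SMILES: 11 C, 1 Cl, 3 N, 6 O.
Implicit hydrogens by atom environment:
  4 × C: 2 H each → 8
  4 × C: no H
  3 × O: no H
  2 × C: 1 H each → 2
  2 × N (charge +1): no H
  2 × O (charge -1): no H
  1 × C: 3 H
  1 × Cl: no H
  1 × N: no H
  1 × O: 1 H
  Total hydrogens = 14.
Molecular formula: C11H14ClN3O6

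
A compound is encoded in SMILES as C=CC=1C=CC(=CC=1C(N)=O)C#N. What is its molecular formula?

Heavy atoms from the SMILES: 10 C, 2 N, 1 O.
Implicit hydrogens by atom environment:
  3 × C (aromatic): 1 H each → 3
  3 × C (aromatic): no H
  2 × C: no H
  1 × C: 2 H
  1 × C: 1 H
  1 × N: 2 H
  1 × N: no H
  1 × O: no H
  Total hydrogens = 8.
Molecular formula: C10H8N2O

C10H8N2O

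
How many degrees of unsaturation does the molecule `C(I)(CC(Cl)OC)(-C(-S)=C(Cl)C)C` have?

Molecular formula from the SMILES: C8H13Cl2IOS.
DoU = (2C + 2 + N − H − X)/2 = (2·8 + 2 + 0 − 13 − 3)/2 = 2/2 = 1.
(Structurally: 0 ring(s) + 1 π bond(s) = 1.)

1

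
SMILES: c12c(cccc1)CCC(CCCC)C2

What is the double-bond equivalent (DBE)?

Molecular formula from the SMILES: C14H20.
DoU = (2C + 2 + N − H − X)/2 = (2·14 + 2 + 0 − 20 − 0)/2 = 10/2 = 5.
(Structurally: 2 ring(s) + 3 π bond(s) = 5.)

5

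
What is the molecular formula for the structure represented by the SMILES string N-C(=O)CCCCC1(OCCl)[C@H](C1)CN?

C10H19ClN2O2

Heavy atoms from the SMILES: 10 C, 1 Cl, 2 N, 2 O.
Implicit hydrogens by atom environment:
  7 × C: 2 H each → 14
  2 × C: no H
  2 × N: 2 H each → 4
  2 × O: no H
  1 × C: 1 H
  1 × Cl: no H
  Total hydrogens = 19.
Molecular formula: C10H19ClN2O2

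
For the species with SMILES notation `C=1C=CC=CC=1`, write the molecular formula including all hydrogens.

C6H6

Heavy atoms from the SMILES: 6 C.
Implicit hydrogens by atom environment:
  6 × C (aromatic): 1 H each → 6
  Total hydrogens = 6.
Molecular formula: C6H6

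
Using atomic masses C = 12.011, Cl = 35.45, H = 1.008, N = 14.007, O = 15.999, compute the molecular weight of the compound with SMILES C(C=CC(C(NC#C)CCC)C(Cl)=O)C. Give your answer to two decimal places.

Molecular formula: C12H18ClNO.
M = 12×12.011 + 1×35.45 + 18×1.008 + 1×14.007 + 1×15.999 = 227.73 g/mol.

227.73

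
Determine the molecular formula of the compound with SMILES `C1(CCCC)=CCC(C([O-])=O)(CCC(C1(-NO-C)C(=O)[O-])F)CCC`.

[C18H28FNO5]2-

Heavy atoms from the SMILES: 18 C, 1 F, 1 N, 5 O.
Implicit hydrogens by atom environment:
  8 × C: 2 H each → 16
  5 × C: no H
  3 × C: 3 H each → 9
  3 × O: no H
  2 × C: 1 H each → 2
  2 × O (charge -1): no H
  1 × F: no H
  1 × N: 1 H
  Total hydrogens = 28.
Net charge -2.
Molecular formula: [C18H28FNO5]2-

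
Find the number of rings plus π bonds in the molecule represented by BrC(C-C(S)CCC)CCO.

0

Molecular formula from the SMILES: C8H17BrOS.
DoU = (2C + 2 + N − H − X)/2 = (2·8 + 2 + 0 − 17 − 1)/2 = 0/2 = 0.
(Structurally: 0 ring(s) + 0 π bond(s) = 0.)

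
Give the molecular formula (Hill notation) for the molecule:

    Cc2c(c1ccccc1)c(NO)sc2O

Heavy atoms from the SMILES: 11 C, 1 N, 2 O, 1 S.
Implicit hydrogens by atom environment:
  5 × C (aromatic): 1 H each → 5
  5 × C (aromatic): no H
  2 × O: 1 H each → 2
  1 × C: 3 H
  1 × N: 1 H
  1 × S (aromatic): no H
  Total hydrogens = 11.
Molecular formula: C11H11NO2S

C11H11NO2S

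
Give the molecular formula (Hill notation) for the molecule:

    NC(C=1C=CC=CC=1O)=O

C7H7NO2

Heavy atoms from the SMILES: 7 C, 1 N, 2 O.
Implicit hydrogens by atom environment:
  4 × C (aromatic): 1 H each → 4
  2 × C (aromatic): no H
  1 × C: no H
  1 × N: 2 H
  1 × O: 1 H
  1 × O: no H
  Total hydrogens = 7.
Molecular formula: C7H7NO2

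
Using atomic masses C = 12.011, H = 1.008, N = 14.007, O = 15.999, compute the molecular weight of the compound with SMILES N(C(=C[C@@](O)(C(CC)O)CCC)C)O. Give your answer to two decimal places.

Molecular formula: C10H21NO3.
M = 10×12.011 + 21×1.008 + 1×14.007 + 3×15.999 = 203.28 g/mol.

203.28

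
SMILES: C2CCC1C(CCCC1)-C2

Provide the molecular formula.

Heavy atoms from the SMILES: 10 C.
Implicit hydrogens by atom environment:
  8 × C: 2 H each → 16
  2 × C: 1 H each → 2
  Total hydrogens = 18.
Molecular formula: C10H18

C10H18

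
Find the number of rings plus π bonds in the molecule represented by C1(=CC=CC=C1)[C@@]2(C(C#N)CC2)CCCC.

7

Molecular formula from the SMILES: C15H19N.
DoU = (2C + 2 + N − H − X)/2 = (2·15 + 2 + 1 − 19 − 0)/2 = 14/2 = 7.
(Structurally: 2 ring(s) + 5 π bond(s) = 7.)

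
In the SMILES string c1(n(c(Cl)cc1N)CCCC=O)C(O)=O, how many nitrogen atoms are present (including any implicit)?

2

The symbol for nitrogen appears 2 times in the SMILES.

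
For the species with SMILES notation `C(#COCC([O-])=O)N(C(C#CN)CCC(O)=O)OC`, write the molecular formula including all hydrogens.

C11H13N2O6-

Heavy atoms from the SMILES: 11 C, 2 N, 6 O.
Implicit hydrogens by atom environment:
  6 × C: no H
  4 × O: no H
  3 × C: 2 H each → 6
  1 × C: 3 H
  1 × C: 1 H
  1 × N: 2 H
  1 × N: no H
  1 × O: 1 H
  1 × O (charge -1): no H
  Total hydrogens = 13.
Net charge -1.
Molecular formula: C11H13N2O6-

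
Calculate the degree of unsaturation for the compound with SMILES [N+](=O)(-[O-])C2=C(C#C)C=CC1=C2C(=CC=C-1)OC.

Molecular formula from the SMILES: C13H9NO3.
DoU = (2C + 2 + N − H − X)/2 = (2·13 + 2 + 1 − 9 − 0)/2 = 20/2 = 10.
(Structurally: 2 ring(s) + 8 π bond(s) = 10.)

10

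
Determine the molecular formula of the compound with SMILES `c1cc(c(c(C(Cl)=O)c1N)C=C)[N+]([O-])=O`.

Heavy atoms from the SMILES: 9 C, 1 Cl, 2 N, 3 O.
Implicit hydrogens by atom environment:
  4 × C (aromatic): no H
  2 × C (aromatic): 1 H each → 2
  2 × O: no H
  1 × C: 2 H
  1 × C: 1 H
  1 × C: no H
  1 × Cl: no H
  1 × N: 2 H
  1 × N (charge +1): no H
  1 × O (charge -1): no H
  Total hydrogens = 7.
Molecular formula: C9H7ClN2O3

C9H7ClN2O3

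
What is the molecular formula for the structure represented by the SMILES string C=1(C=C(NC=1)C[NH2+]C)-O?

Heavy atoms from the SMILES: 6 C, 2 N, 1 O.
Implicit hydrogens by atom environment:
  2 × C (aromatic): 1 H each → 2
  2 × C (aromatic): no H
  1 × C: 3 H
  1 × C: 2 H
  1 × N (charge +1): 2 H
  1 × N (aromatic): 1 H
  1 × O: 1 H
  Total hydrogens = 11.
Net charge +1.
Molecular formula: C6H11N2O+

C6H11N2O+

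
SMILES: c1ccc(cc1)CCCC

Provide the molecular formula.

C10H14

Heavy atoms from the SMILES: 10 C.
Implicit hydrogens by atom environment:
  5 × C (aromatic): 1 H each → 5
  3 × C: 2 H each → 6
  1 × C: 3 H
  1 × C (aromatic): no H
  Total hydrogens = 14.
Molecular formula: C10H14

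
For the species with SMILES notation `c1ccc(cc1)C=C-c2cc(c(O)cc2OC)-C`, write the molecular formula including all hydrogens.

C16H16O2

Heavy atoms from the SMILES: 16 C, 2 O.
Implicit hydrogens by atom environment:
  7 × C (aromatic): 1 H each → 7
  5 × C (aromatic): no H
  2 × C: 3 H each → 6
  2 × C: 1 H each → 2
  1 × O: 1 H
  1 × O: no H
  Total hydrogens = 16.
Molecular formula: C16H16O2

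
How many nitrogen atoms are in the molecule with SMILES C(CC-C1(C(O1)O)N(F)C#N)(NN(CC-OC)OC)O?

4

The symbol for nitrogen appears 4 times in the SMILES.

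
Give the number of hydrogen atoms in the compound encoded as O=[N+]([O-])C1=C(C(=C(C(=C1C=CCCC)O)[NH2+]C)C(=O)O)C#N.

Hydrogens are implicit in SMILES; fill each atom to its normal valence:
  6 × C (aromatic): no H
  2 × C: 3 H each → 6
  2 × C: 2 H each → 4
  2 × C: 1 H each → 2
  2 × C: no H
  2 × O: 1 H each → 2
  2 × O: no H
  1 × N (charge +1): 2 H
  1 × N (charge +1): no H
  1 × N: no H
  1 × O (charge -1): no H
  Total hydrogens = 16.

16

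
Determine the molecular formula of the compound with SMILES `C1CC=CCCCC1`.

C8H14

Heavy atoms from the SMILES: 8 C.
Implicit hydrogens by atom environment:
  6 × C: 2 H each → 12
  2 × C: 1 H each → 2
  Total hydrogens = 14.
Molecular formula: C8H14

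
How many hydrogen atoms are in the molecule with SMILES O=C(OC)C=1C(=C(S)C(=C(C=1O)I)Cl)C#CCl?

5

Hydrogens are implicit in SMILES; fill each atom to its normal valence:
  6 × C (aromatic): no H
  3 × C: no H
  2 × Cl: no H
  2 × O: no H
  1 × C: 3 H
  1 × I: no H
  1 × O: 1 H
  1 × S: 1 H
  Total hydrogens = 5.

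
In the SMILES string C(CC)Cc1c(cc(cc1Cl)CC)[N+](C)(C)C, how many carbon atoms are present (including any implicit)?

The symbol for carbon appears 15 times in the SMILES. Lowercase c denotes aromatic carbon and counts toward C.

15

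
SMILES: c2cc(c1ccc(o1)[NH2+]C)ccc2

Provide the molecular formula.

C11H12NO+

Heavy atoms from the SMILES: 11 C, 1 N, 1 O.
Implicit hydrogens by atom environment:
  7 × C (aromatic): 1 H each → 7
  3 × C (aromatic): no H
  1 × C: 3 H
  1 × N (charge +1): 2 H
  1 × O (aromatic): no H
  Total hydrogens = 12.
Net charge +1.
Molecular formula: C11H12NO+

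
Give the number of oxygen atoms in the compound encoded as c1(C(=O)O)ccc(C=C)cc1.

The symbol for oxygen appears 2 times in the SMILES.

2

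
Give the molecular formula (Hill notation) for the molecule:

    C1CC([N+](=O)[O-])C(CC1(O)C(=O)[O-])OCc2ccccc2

Heavy atoms from the SMILES: 14 C, 1 N, 6 O.
Implicit hydrogens by atom environment:
  5 × C (aromatic): 1 H each → 5
  4 × C: 2 H each → 8
  3 × O: no H
  2 × C: 1 H each → 2
  2 × C: no H
  2 × O (charge -1): no H
  1 × C (aromatic): no H
  1 × N (charge +1): no H
  1 × O: 1 H
  Total hydrogens = 16.
Net charge -1.
Molecular formula: C14H16NO6-

C14H16NO6-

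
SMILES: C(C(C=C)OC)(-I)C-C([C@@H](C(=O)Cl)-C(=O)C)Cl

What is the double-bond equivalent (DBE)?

3

Molecular formula from the SMILES: C11H15Cl2IO3.
DoU = (2C + 2 + N − H − X)/2 = (2·11 + 2 + 0 − 15 − 3)/2 = 6/2 = 3.
(Structurally: 0 ring(s) + 3 π bond(s) = 3.)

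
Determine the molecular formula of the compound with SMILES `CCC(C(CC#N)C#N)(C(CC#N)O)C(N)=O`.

Heavy atoms from the SMILES: 11 C, 4 N, 2 O.
Implicit hydrogens by atom environment:
  5 × C: no H
  3 × C: 2 H each → 6
  3 × N: no H
  2 × C: 1 H each → 2
  1 × C: 3 H
  1 × N: 2 H
  1 × O: 1 H
  1 × O: no H
  Total hydrogens = 14.
Molecular formula: C11H14N4O2

C11H14N4O2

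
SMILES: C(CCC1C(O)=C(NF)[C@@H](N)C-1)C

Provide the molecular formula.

Heavy atoms from the SMILES: 9 C, 1 F, 2 N, 1 O.
Implicit hydrogens by atom environment:
  4 × C: 2 H each → 8
  2 × C: 1 H each → 2
  2 × C: no H
  1 × C: 3 H
  1 × F: no H
  1 × N: 2 H
  1 × N: 1 H
  1 × O: 1 H
  Total hydrogens = 17.
Molecular formula: C9H17FN2O

C9H17FN2O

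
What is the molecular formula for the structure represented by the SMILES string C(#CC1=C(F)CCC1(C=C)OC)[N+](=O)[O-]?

Heavy atoms from the SMILES: 10 C, 1 F, 1 N, 3 O.
Implicit hydrogens by atom environment:
  5 × C: no H
  3 × C: 2 H each → 6
  2 × O: no H
  1 × C: 3 H
  1 × C: 1 H
  1 × F: no H
  1 × N (charge +1): no H
  1 × O (charge -1): no H
  Total hydrogens = 10.
Molecular formula: C10H10FNO3

C10H10FNO3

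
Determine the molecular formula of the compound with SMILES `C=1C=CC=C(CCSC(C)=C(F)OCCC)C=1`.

C14H19FOS

Heavy atoms from the SMILES: 14 C, 1 F, 1 O, 1 S.
Implicit hydrogens by atom environment:
  5 × C (aromatic): 1 H each → 5
  4 × C: 2 H each → 8
  2 × C: 3 H each → 6
  2 × C: no H
  1 × C (aromatic): no H
  1 × F: no H
  1 × O: no H
  1 × S: no H
  Total hydrogens = 19.
Molecular formula: C14H19FOS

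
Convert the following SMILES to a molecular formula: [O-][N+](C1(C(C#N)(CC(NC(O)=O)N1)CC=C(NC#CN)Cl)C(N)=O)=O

Heavy atoms from the SMILES: 12 C, 1 Cl, 7 N, 5 O.
Implicit hydrogens by atom environment:
  8 × C: no H
  3 × N: 1 H each → 3
  3 × O: no H
  2 × C: 2 H each → 4
  2 × C: 1 H each → 2
  2 × N: 2 H each → 4
  1 × Cl: no H
  1 × N (charge +1): no H
  1 × N: no H
  1 × O: 1 H
  1 × O (charge -1): no H
  Total hydrogens = 14.
Molecular formula: C12H14ClN7O5

C12H14ClN7O5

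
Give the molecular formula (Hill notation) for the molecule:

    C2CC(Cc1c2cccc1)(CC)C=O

C13H16O

Heavy atoms from the SMILES: 13 C, 1 O.
Implicit hydrogens by atom environment:
  4 × C: 2 H each → 8
  4 × C (aromatic): 1 H each → 4
  2 × C (aromatic): no H
  1 × C: 3 H
  1 × C: 1 H
  1 × C: no H
  1 × O: no H
  Total hydrogens = 16.
Molecular formula: C13H16O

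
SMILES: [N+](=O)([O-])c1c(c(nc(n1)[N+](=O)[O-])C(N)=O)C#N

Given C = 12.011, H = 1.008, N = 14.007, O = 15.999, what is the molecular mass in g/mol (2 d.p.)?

Molecular formula: C6H2N6O5.
M = 6×12.011 + 2×1.008 + 6×14.007 + 5×15.999 = 238.12 g/mol.

238.12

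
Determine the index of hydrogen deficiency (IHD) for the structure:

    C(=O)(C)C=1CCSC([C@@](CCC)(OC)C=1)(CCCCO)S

3

Molecular formula from the SMILES: C16H28O3S2.
DoU = (2C + 2 + N − H − X)/2 = (2·16 + 2 + 0 − 28 − 0)/2 = 6/2 = 3.
(Structurally: 1 ring(s) + 2 π bond(s) = 3.)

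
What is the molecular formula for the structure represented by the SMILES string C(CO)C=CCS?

Heavy atoms from the SMILES: 5 C, 1 O, 1 S.
Implicit hydrogens by atom environment:
  3 × C: 2 H each → 6
  2 × C: 1 H each → 2
  1 × O: 1 H
  1 × S: 1 H
  Total hydrogens = 10.
Molecular formula: C5H10OS

C5H10OS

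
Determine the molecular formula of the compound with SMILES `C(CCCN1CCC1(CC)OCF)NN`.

Heavy atoms from the SMILES: 10 C, 1 F, 3 N, 1 O.
Implicit hydrogens by atom environment:
  8 × C: 2 H each → 16
  1 × C: 3 H
  1 × C: no H
  1 × F: no H
  1 × N: 2 H
  1 × N: 1 H
  1 × N: no H
  1 × O: no H
  Total hydrogens = 22.
Molecular formula: C10H22FN3O

C10H22FN3O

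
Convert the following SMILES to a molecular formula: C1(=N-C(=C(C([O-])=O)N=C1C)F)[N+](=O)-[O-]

C6H3FN3O4-

Heavy atoms from the SMILES: 6 C, 1 F, 3 N, 4 O.
Implicit hydrogens by atom environment:
  4 × C (aromatic): no H
  2 × N (aromatic): no H
  2 × O: no H
  2 × O (charge -1): no H
  1 × C: 3 H
  1 × C: no H
  1 × F: no H
  1 × N (charge +1): no H
  Total hydrogens = 3.
Net charge -1.
Molecular formula: C6H3FN3O4-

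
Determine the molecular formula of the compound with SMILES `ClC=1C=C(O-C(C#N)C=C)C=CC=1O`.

Heavy atoms from the SMILES: 10 C, 1 Cl, 1 N, 2 O.
Implicit hydrogens by atom environment:
  3 × C (aromatic): 1 H each → 3
  3 × C (aromatic): no H
  2 × C: 1 H each → 2
  1 × C: 2 H
  1 × C: no H
  1 × Cl: no H
  1 × N: no H
  1 × O: 1 H
  1 × O: no H
  Total hydrogens = 8.
Molecular formula: C10H8ClNO2

C10H8ClNO2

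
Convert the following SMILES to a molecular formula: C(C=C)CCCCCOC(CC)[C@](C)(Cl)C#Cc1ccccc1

Heavy atoms from the SMILES: 21 C, 1 Cl, 1 O.
Implicit hydrogens by atom environment:
  8 × C: 2 H each → 16
  5 × C (aromatic): 1 H each → 5
  3 × C: no H
  2 × C: 3 H each → 6
  2 × C: 1 H each → 2
  1 × C (aromatic): no H
  1 × Cl: no H
  1 × O: no H
  Total hydrogens = 29.
Molecular formula: C21H29ClO

C21H29ClO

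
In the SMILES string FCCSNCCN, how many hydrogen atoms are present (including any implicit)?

Hydrogens are implicit in SMILES; fill each atom to its normal valence:
  4 × C: 2 H each → 8
  1 × F: no H
  1 × N: 2 H
  1 × N: 1 H
  1 × S: no H
  Total hydrogens = 11.

11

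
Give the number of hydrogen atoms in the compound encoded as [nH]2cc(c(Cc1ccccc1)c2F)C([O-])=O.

Hydrogens are implicit in SMILES; fill each atom to its normal valence:
  6 × C (aromatic): 1 H each → 6
  4 × C (aromatic): no H
  1 × C: 2 H
  1 × C: no H
  1 × F: no H
  1 × N (aromatic): 1 H
  1 × O: no H
  1 × O (charge -1): no H
  Total hydrogens = 9.

9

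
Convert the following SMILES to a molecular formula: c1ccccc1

C6H6

Heavy atoms from the SMILES: 6 C.
Implicit hydrogens by atom environment:
  6 × C (aromatic): 1 H each → 6
  Total hydrogens = 6.
Molecular formula: C6H6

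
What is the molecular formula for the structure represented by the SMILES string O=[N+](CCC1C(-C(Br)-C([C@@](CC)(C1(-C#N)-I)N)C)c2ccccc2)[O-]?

Heavy atoms from the SMILES: 1 Br, 18 C, 1 I, 3 N, 2 O.
Implicit hydrogens by atom environment:
  5 × C (aromatic): 1 H each → 5
  4 × C: 1 H each → 4
  3 × C: 2 H each → 6
  3 × C: no H
  2 × C: 3 H each → 6
  1 × Br: no H
  1 × C (aromatic): no H
  1 × I: no H
  1 × N: 2 H
  1 × N: no H
  1 × N (charge +1): no H
  1 × O: no H
  1 × O (charge -1): no H
  Total hydrogens = 23.
Molecular formula: C18H23BrIN3O2

C18H23BrIN3O2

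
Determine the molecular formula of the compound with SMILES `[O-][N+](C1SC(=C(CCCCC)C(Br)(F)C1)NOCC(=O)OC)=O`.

C13H20BrFN2O5S

Heavy atoms from the SMILES: 1 Br, 13 C, 1 F, 2 N, 5 O, 1 S.
Implicit hydrogens by atom environment:
  6 × C: 2 H each → 12
  4 × C: no H
  4 × O: no H
  2 × C: 3 H each → 6
  1 × Br: no H
  1 × C: 1 H
  1 × F: no H
  1 × N: 1 H
  1 × N (charge +1): no H
  1 × O (charge -1): no H
  1 × S: no H
  Total hydrogens = 20.
Molecular formula: C13H20BrFN2O5S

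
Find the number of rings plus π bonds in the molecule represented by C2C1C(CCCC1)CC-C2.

Molecular formula from the SMILES: C10H18.
DoU = (2C + 2 + N − H − X)/2 = (2·10 + 2 + 0 − 18 − 0)/2 = 4/2 = 2.
(Structurally: 2 ring(s) + 0 π bond(s) = 2.)

2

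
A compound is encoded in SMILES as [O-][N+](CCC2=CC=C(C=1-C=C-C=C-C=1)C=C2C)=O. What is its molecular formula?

Heavy atoms from the SMILES: 15 C, 1 N, 2 O.
Implicit hydrogens by atom environment:
  8 × C (aromatic): 1 H each → 8
  4 × C (aromatic): no H
  2 × C: 2 H each → 4
  1 × C: 3 H
  1 × N (charge +1): no H
  1 × O: no H
  1 × O (charge -1): no H
  Total hydrogens = 15.
Molecular formula: C15H15NO2

C15H15NO2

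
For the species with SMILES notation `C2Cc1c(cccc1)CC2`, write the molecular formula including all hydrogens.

Heavy atoms from the SMILES: 10 C.
Implicit hydrogens by atom environment:
  4 × C: 2 H each → 8
  4 × C (aromatic): 1 H each → 4
  2 × C (aromatic): no H
  Total hydrogens = 12.
Molecular formula: C10H12

C10H12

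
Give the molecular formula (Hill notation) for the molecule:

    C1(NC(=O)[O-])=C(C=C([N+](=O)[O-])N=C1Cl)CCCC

C10H11ClN3O4-

Heavy atoms from the SMILES: 10 C, 1 Cl, 3 N, 4 O.
Implicit hydrogens by atom environment:
  4 × C (aromatic): no H
  3 × C: 2 H each → 6
  2 × O: no H
  2 × O (charge -1): no H
  1 × C: 3 H
  1 × C (aromatic): 1 H
  1 × C: no H
  1 × Cl: no H
  1 × N: 1 H
  1 × N (aromatic): no H
  1 × N (charge +1): no H
  Total hydrogens = 11.
Net charge -1.
Molecular formula: C10H11ClN3O4-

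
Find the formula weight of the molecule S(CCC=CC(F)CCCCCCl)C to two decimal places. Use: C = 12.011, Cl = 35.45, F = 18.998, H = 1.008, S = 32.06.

Molecular formula: C11H20ClFS.
M = 11×12.011 + 1×35.45 + 1×18.998 + 20×1.008 + 1×32.06 = 238.79 g/mol.

238.79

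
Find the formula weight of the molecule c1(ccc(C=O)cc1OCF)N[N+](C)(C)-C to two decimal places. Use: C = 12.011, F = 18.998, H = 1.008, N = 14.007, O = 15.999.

Molecular formula: C11H16FN2O2+.
M = 11×12.011 + 1×18.998 + 16×1.008 + 2×14.007 + 2×15.999 = 227.26 g/mol.

227.26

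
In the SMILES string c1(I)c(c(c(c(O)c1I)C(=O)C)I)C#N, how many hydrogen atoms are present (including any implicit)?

4

Hydrogens are implicit in SMILES; fill each atom to its normal valence:
  6 × C (aromatic): no H
  3 × I: no H
  2 × C: no H
  1 × C: 3 H
  1 × N: no H
  1 × O: 1 H
  1 × O: no H
  Total hydrogens = 4.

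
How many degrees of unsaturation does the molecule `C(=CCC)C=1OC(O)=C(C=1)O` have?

4

Molecular formula from the SMILES: C8H10O3.
DoU = (2C + 2 + N − H − X)/2 = (2·8 + 2 + 0 − 10 − 0)/2 = 8/2 = 4.
(Structurally: 1 ring(s) + 3 π bond(s) = 4.)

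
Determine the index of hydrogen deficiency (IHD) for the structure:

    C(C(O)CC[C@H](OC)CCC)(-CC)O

Molecular formula from the SMILES: C11H24O3.
DoU = (2C + 2 + N − H − X)/2 = (2·11 + 2 + 0 − 24 − 0)/2 = 0/2 = 0.
(Structurally: 0 ring(s) + 0 π bond(s) = 0.)

0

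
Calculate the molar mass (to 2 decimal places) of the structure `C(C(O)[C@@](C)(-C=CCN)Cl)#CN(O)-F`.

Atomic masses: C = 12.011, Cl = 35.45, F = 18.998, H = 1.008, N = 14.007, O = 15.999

222.64

Molecular formula: C8H12ClFN2O2.
M = 8×12.011 + 1×35.45 + 1×18.998 + 12×1.008 + 2×14.007 + 2×15.999 = 222.64 g/mol.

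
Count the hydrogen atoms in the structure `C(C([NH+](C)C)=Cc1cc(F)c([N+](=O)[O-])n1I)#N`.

Hydrogens are implicit in SMILES; fill each atom to its normal valence:
  3 × C (aromatic): no H
  2 × C: 3 H each → 6
  2 × C: no H
  1 × C (aromatic): 1 H
  1 × C: 1 H
  1 × F: no H
  1 × I: no H
  1 × N (charge +1): 1 H
  1 × N (aromatic): no H
  1 × N: no H
  1 × N (charge +1): no H
  1 × O: no H
  1 × O (charge -1): no H
  Total hydrogens = 9.

9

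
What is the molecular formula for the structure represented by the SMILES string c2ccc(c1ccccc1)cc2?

Heavy atoms from the SMILES: 12 C.
Implicit hydrogens by atom environment:
  10 × C (aromatic): 1 H each → 10
  2 × C (aromatic): no H
  Total hydrogens = 10.
Molecular formula: C12H10

C12H10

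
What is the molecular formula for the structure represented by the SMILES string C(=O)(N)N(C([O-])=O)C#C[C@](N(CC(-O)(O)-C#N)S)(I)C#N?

Heavy atoms from the SMILES: 9 C, 1 I, 5 N, 5 O, 1 S.
Implicit hydrogens by atom environment:
  8 × C: no H
  4 × N: no H
  2 × O: 1 H each → 2
  2 × O: no H
  1 × C: 2 H
  1 × I: no H
  1 × N: 2 H
  1 × O (charge -1): no H
  1 × S: 1 H
  Total hydrogens = 7.
Net charge -1.
Molecular formula: C9H7IN5O5S-

C9H7IN5O5S-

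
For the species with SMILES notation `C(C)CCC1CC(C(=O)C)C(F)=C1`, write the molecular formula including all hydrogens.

Heavy atoms from the SMILES: 11 C, 1 F, 1 O.
Implicit hydrogens by atom environment:
  4 × C: 2 H each → 8
  3 × C: 1 H each → 3
  2 × C: 3 H each → 6
  2 × C: no H
  1 × F: no H
  1 × O: no H
  Total hydrogens = 17.
Molecular formula: C11H17FO

C11H17FO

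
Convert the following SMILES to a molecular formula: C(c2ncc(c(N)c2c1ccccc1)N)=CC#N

Heavy atoms from the SMILES: 14 C, 4 N.
Implicit hydrogens by atom environment:
  6 × C (aromatic): 1 H each → 6
  5 × C (aromatic): no H
  2 × C: 1 H each → 2
  2 × N: 2 H each → 4
  1 × C: no H
  1 × N (aromatic): no H
  1 × N: no H
  Total hydrogens = 12.
Molecular formula: C14H12N4

C14H12N4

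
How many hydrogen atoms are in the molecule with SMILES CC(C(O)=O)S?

Hydrogens are implicit in SMILES; fill each atom to its normal valence:
  1 × C: 3 H
  1 × C: 1 H
  1 × C: no H
  1 × O: 1 H
  1 × O: no H
  1 × S: 1 H
  Total hydrogens = 6.

6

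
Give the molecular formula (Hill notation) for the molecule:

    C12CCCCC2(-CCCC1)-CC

C12H22

Heavy atoms from the SMILES: 12 C.
Implicit hydrogens by atom environment:
  9 × C: 2 H each → 18
  1 × C: 3 H
  1 × C: 1 H
  1 × C: no H
  Total hydrogens = 22.
Molecular formula: C12H22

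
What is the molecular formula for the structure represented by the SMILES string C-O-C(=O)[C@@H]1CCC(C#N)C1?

Heavy atoms from the SMILES: 8 C, 1 N, 2 O.
Implicit hydrogens by atom environment:
  3 × C: 2 H each → 6
  2 × C: 1 H each → 2
  2 × C: no H
  2 × O: no H
  1 × C: 3 H
  1 × N: no H
  Total hydrogens = 11.
Molecular formula: C8H11NO2

C8H11NO2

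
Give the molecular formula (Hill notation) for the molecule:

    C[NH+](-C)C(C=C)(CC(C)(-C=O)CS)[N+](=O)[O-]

Heavy atoms from the SMILES: 10 C, 2 N, 3 O, 1 S.
Implicit hydrogens by atom environment:
  3 × C: 3 H each → 9
  3 × C: 2 H each → 6
  2 × C: 1 H each → 2
  2 × C: no H
  2 × O: no H
  1 × N (charge +1): 1 H
  1 × N (charge +1): no H
  1 × O (charge -1): no H
  1 × S: 1 H
  Total hydrogens = 19.
Net charge +1.
Molecular formula: C10H19N2O3S+

C10H19N2O3S+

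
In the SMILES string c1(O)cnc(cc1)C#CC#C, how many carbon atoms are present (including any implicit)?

9

The symbol for carbon appears 9 times in the SMILES. Lowercase c denotes aromatic carbon and counts toward C.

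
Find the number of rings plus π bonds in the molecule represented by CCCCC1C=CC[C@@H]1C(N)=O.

Molecular formula from the SMILES: C10H17NO.
DoU = (2C + 2 + N − H − X)/2 = (2·10 + 2 + 1 − 17 − 0)/2 = 6/2 = 3.
(Structurally: 1 ring(s) + 2 π bond(s) = 3.)

3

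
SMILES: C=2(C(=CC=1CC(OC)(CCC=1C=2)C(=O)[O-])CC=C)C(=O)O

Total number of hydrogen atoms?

17

Hydrogens are implicit in SMILES; fill each atom to its normal valence:
  5 × C: 2 H each → 10
  4 × C (aromatic): no H
  3 × C: no H
  3 × O: no H
  2 × C (aromatic): 1 H each → 2
  1 × C: 3 H
  1 × C: 1 H
  1 × O: 1 H
  1 × O (charge -1): no H
  Total hydrogens = 17.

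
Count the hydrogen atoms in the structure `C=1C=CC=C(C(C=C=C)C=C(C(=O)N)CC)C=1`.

Hydrogens are implicit in SMILES; fill each atom to its normal valence:
  5 × C (aromatic): 1 H each → 5
  3 × C: 1 H each → 3
  3 × C: no H
  2 × C: 2 H each → 4
  1 × C: 3 H
  1 × C (aromatic): no H
  1 × N: 2 H
  1 × O: no H
  Total hydrogens = 17.

17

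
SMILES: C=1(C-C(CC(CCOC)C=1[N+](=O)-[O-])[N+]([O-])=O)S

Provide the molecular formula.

Heavy atoms from the SMILES: 9 C, 2 N, 5 O, 1 S.
Implicit hydrogens by atom environment:
  4 × C: 2 H each → 8
  3 × O: no H
  2 × C: 1 H each → 2
  2 × C: no H
  2 × N (charge +1): no H
  2 × O (charge -1): no H
  1 × C: 3 H
  1 × S: 1 H
  Total hydrogens = 14.
Molecular formula: C9H14N2O5S

C9H14N2O5S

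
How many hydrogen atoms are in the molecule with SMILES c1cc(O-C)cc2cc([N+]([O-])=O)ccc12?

9

Hydrogens are implicit in SMILES; fill each atom to its normal valence:
  6 × C (aromatic): 1 H each → 6
  4 × C (aromatic): no H
  2 × O: no H
  1 × C: 3 H
  1 × N (charge +1): no H
  1 × O (charge -1): no H
  Total hydrogens = 9.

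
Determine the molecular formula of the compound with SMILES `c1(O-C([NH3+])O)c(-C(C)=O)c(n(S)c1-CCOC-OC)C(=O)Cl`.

Heavy atoms from the SMILES: 12 C, 1 Cl, 2 N, 6 O, 1 S.
Implicit hydrogens by atom environment:
  5 × O: no H
  4 × C (aromatic): no H
  3 × C: 2 H each → 6
  2 × C: 3 H each → 6
  2 × C: no H
  1 × C: 1 H
  1 × Cl: no H
  1 × N (charge +1): 3 H
  1 × N (aromatic): no H
  1 × O: 1 H
  1 × S: 1 H
  Total hydrogens = 18.
Net charge +1.
Molecular formula: C12H18ClN2O6S+

C12H18ClN2O6S+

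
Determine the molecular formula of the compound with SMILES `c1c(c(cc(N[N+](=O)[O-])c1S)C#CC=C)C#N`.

Heavy atoms from the SMILES: 11 C, 3 N, 2 O, 1 S.
Implicit hydrogens by atom environment:
  4 × C (aromatic): no H
  3 × C: no H
  2 × C (aromatic): 1 H each → 2
  1 × C: 2 H
  1 × C: 1 H
  1 × N: 1 H
  1 × N: no H
  1 × N (charge +1): no H
  1 × O: no H
  1 × O (charge -1): no H
  1 × S: 1 H
  Total hydrogens = 7.
Molecular formula: C11H7N3O2S

C11H7N3O2S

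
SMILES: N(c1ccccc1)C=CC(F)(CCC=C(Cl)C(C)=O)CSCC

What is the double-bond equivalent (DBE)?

7

Molecular formula from the SMILES: C18H23ClFNOS.
DoU = (2C + 2 + N − H − X)/2 = (2·18 + 2 + 1 − 23 − 2)/2 = 14/2 = 7.
(Structurally: 1 ring(s) + 6 π bond(s) = 7.)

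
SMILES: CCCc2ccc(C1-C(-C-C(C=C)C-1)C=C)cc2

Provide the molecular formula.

C18H24

Heavy atoms from the SMILES: 18 C.
Implicit hydrogens by atom environment:
  6 × C: 2 H each → 12
  5 × C: 1 H each → 5
  4 × C (aromatic): 1 H each → 4
  2 × C (aromatic): no H
  1 × C: 3 H
  Total hydrogens = 24.
Molecular formula: C18H24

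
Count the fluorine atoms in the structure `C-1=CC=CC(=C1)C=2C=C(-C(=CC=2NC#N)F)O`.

The symbol for fluorine appears 1 time in the SMILES.

1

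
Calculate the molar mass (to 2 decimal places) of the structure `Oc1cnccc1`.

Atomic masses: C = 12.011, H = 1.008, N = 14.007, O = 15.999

Molecular formula: C5H5NO.
M = 5×12.011 + 5×1.008 + 1×14.007 + 1×15.999 = 95.10 g/mol.

95.10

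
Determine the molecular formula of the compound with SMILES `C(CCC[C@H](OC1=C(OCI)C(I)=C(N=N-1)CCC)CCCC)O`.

C17H28I2N2O3

Heavy atoms from the SMILES: 17 C, 2 I, 2 N, 3 O.
Implicit hydrogens by atom environment:
  10 × C: 2 H each → 20
  4 × C (aromatic): no H
  2 × C: 3 H each → 6
  2 × I: no H
  2 × N (aromatic): no H
  2 × O: no H
  1 × C: 1 H
  1 × O: 1 H
  Total hydrogens = 28.
Molecular formula: C17H28I2N2O3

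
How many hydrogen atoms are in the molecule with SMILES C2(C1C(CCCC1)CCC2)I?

17

Hydrogens are implicit in SMILES; fill each atom to its normal valence:
  7 × C: 2 H each → 14
  3 × C: 1 H each → 3
  1 × I: no H
  Total hydrogens = 17.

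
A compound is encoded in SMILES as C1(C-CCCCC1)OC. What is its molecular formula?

Heavy atoms from the SMILES: 8 C, 1 O.
Implicit hydrogens by atom environment:
  6 × C: 2 H each → 12
  1 × C: 3 H
  1 × C: 1 H
  1 × O: no H
  Total hydrogens = 16.
Molecular formula: C8H16O

C8H16O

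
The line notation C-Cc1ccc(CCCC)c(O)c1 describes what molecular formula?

C12H18O

Heavy atoms from the SMILES: 12 C, 1 O.
Implicit hydrogens by atom environment:
  4 × C: 2 H each → 8
  3 × C (aromatic): 1 H each → 3
  3 × C (aromatic): no H
  2 × C: 3 H each → 6
  1 × O: 1 H
  Total hydrogens = 18.
Molecular formula: C12H18O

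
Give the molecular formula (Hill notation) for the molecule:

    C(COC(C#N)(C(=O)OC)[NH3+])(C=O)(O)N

Heavy atoms from the SMILES: 7 C, 3 N, 5 O.
Implicit hydrogens by atom environment:
  4 × C: no H
  4 × O: no H
  1 × C: 3 H
  1 × C: 2 H
  1 × C: 1 H
  1 × N (charge +1): 3 H
  1 × N: 2 H
  1 × N: no H
  1 × O: 1 H
  Total hydrogens = 12.
Net charge +1.
Molecular formula: C7H12N3O5+

C7H12N3O5+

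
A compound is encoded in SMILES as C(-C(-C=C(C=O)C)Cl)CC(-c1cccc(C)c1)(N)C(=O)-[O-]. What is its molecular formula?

C16H19ClNO3-

Heavy atoms from the SMILES: 16 C, 1 Cl, 1 N, 3 O.
Implicit hydrogens by atom environment:
  4 × C (aromatic): 1 H each → 4
  3 × C: 1 H each → 3
  3 × C: no H
  2 × C: 3 H each → 6
  2 × C: 2 H each → 4
  2 × C (aromatic): no H
  2 × O: no H
  1 × Cl: no H
  1 × N: 2 H
  1 × O (charge -1): no H
  Total hydrogens = 19.
Net charge -1.
Molecular formula: C16H19ClNO3-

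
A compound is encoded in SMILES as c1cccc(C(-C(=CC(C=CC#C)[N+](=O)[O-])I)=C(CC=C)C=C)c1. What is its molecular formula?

Heavy atoms from the SMILES: 20 C, 1 I, 1 N, 2 O.
Implicit hydrogens by atom environment:
  7 × C: 1 H each → 7
  5 × C (aromatic): 1 H each → 5
  4 × C: no H
  3 × C: 2 H each → 6
  1 × C (aromatic): no H
  1 × I: no H
  1 × N (charge +1): no H
  1 × O: no H
  1 × O (charge -1): no H
  Total hydrogens = 18.
Molecular formula: C20H18INO2

C20H18INO2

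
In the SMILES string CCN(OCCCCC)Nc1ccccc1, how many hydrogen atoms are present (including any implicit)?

Hydrogens are implicit in SMILES; fill each atom to its normal valence:
  5 × C: 2 H each → 10
  5 × C (aromatic): 1 H each → 5
  2 × C: 3 H each → 6
  1 × C (aromatic): no H
  1 × N: 1 H
  1 × N: no H
  1 × O: no H
  Total hydrogens = 22.

22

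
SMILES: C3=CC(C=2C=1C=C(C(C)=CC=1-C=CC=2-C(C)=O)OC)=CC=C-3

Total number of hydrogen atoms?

Hydrogens are implicit in SMILES; fill each atom to its normal valence:
  9 × C (aromatic): 1 H each → 9
  7 × C (aromatic): no H
  3 × C: 3 H each → 9
  2 × O: no H
  1 × C: no H
  Total hydrogens = 18.

18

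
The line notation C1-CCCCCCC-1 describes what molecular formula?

Heavy atoms from the SMILES: 8 C.
Implicit hydrogens by atom environment:
  8 × C: 2 H each → 16
  Total hydrogens = 16.
Molecular formula: C8H16

C8H16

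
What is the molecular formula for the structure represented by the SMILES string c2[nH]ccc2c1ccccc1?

Heavy atoms from the SMILES: 10 C, 1 N.
Implicit hydrogens by atom environment:
  8 × C (aromatic): 1 H each → 8
  2 × C (aromatic): no H
  1 × N (aromatic): 1 H
  Total hydrogens = 9.
Molecular formula: C10H9N

C10H9N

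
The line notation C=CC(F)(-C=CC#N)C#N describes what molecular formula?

C7H5FN2

Heavy atoms from the SMILES: 7 C, 1 F, 2 N.
Implicit hydrogens by atom environment:
  3 × C: 1 H each → 3
  3 × C: no H
  2 × N: no H
  1 × C: 2 H
  1 × F: no H
  Total hydrogens = 5.
Molecular formula: C7H5FN2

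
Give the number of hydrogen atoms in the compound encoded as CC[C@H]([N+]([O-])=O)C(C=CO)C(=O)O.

11

Hydrogens are implicit in SMILES; fill each atom to its normal valence:
  4 × C: 1 H each → 4
  2 × O: 1 H each → 2
  2 × O: no H
  1 × C: 3 H
  1 × C: 2 H
  1 × C: no H
  1 × N (charge +1): no H
  1 × O (charge -1): no H
  Total hydrogens = 11.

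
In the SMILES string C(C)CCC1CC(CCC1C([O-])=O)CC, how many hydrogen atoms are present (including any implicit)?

Hydrogens are implicit in SMILES; fill each atom to its normal valence:
  7 × C: 2 H each → 14
  3 × C: 1 H each → 3
  2 × C: 3 H each → 6
  1 × C: no H
  1 × O: no H
  1 × O (charge -1): no H
  Total hydrogens = 23.

23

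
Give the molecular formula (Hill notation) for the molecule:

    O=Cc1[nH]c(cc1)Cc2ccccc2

C12H11NO

Heavy atoms from the SMILES: 12 C, 1 N, 1 O.
Implicit hydrogens by atom environment:
  7 × C (aromatic): 1 H each → 7
  3 × C (aromatic): no H
  1 × C: 2 H
  1 × C: 1 H
  1 × N (aromatic): 1 H
  1 × O: no H
  Total hydrogens = 11.
Molecular formula: C12H11NO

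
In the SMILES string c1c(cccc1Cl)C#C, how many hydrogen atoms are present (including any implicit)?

Hydrogens are implicit in SMILES; fill each atom to its normal valence:
  4 × C (aromatic): 1 H each → 4
  2 × C (aromatic): no H
  1 × C: 1 H
  1 × C: no H
  1 × Cl: no H
  Total hydrogens = 5.

5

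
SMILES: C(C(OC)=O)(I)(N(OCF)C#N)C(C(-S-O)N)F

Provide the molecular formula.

C7H10F2IN3O4S

Heavy atoms from the SMILES: 7 C, 2 F, 1 I, 3 N, 4 O, 1 S.
Implicit hydrogens by atom environment:
  3 × C: no H
  3 × O: no H
  2 × C: 1 H each → 2
  2 × F: no H
  2 × N: no H
  1 × C: 3 H
  1 × C: 2 H
  1 × I: no H
  1 × N: 2 H
  1 × O: 1 H
  1 × S: no H
  Total hydrogens = 10.
Molecular formula: C7H10F2IN3O4S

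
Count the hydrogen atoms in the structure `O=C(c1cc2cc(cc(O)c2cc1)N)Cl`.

Hydrogens are implicit in SMILES; fill each atom to its normal valence:
  5 × C (aromatic): 1 H each → 5
  5 × C (aromatic): no H
  1 × C: no H
  1 × Cl: no H
  1 × N: 2 H
  1 × O: 1 H
  1 × O: no H
  Total hydrogens = 8.

8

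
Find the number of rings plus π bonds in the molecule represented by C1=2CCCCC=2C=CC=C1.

Molecular formula from the SMILES: C10H12.
DoU = (2C + 2 + N − H − X)/2 = (2·10 + 2 + 0 − 12 − 0)/2 = 10/2 = 5.
(Structurally: 2 ring(s) + 3 π bond(s) = 5.)

5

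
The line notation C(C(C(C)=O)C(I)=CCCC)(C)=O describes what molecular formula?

Heavy atoms from the SMILES: 10 C, 1 I, 2 O.
Implicit hydrogens by atom environment:
  3 × C: 3 H each → 9
  3 × C: no H
  2 × C: 2 H each → 4
  2 × C: 1 H each → 2
  2 × O: no H
  1 × I: no H
  Total hydrogens = 15.
Molecular formula: C10H15IO2

C10H15IO2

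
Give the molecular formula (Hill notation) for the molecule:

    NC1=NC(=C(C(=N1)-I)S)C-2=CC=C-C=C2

C10H8IN3S

Heavy atoms from the SMILES: 10 C, 1 I, 3 N, 1 S.
Implicit hydrogens by atom environment:
  5 × C (aromatic): 1 H each → 5
  5 × C (aromatic): no H
  2 × N (aromatic): no H
  1 × I: no H
  1 × N: 2 H
  1 × S: 1 H
  Total hydrogens = 8.
Molecular formula: C10H8IN3S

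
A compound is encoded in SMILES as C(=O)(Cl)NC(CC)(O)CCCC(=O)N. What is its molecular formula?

Heavy atoms from the SMILES: 8 C, 1 Cl, 2 N, 3 O.
Implicit hydrogens by atom environment:
  4 × C: 2 H each → 8
  3 × C: no H
  2 × O: no H
  1 × C: 3 H
  1 × Cl: no H
  1 × N: 2 H
  1 × N: 1 H
  1 × O: 1 H
  Total hydrogens = 15.
Molecular formula: C8H15ClN2O3

C8H15ClN2O3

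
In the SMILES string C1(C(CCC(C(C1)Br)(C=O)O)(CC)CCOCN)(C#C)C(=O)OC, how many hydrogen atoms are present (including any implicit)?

Hydrogens are implicit in SMILES; fill each atom to its normal valence:
  7 × C: 2 H each → 14
  5 × C: no H
  4 × O: no H
  3 × C: 1 H each → 3
  2 × C: 3 H each → 6
  1 × Br: no H
  1 × N: 2 H
  1 × O: 1 H
  Total hydrogens = 26.

26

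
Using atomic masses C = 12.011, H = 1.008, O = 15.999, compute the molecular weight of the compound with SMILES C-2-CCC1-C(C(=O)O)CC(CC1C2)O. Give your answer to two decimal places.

Molecular formula: C11H18O3.
M = 11×12.011 + 18×1.008 + 3×15.999 = 198.26 g/mol.

198.26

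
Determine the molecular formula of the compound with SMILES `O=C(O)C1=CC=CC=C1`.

Heavy atoms from the SMILES: 7 C, 2 O.
Implicit hydrogens by atom environment:
  5 × C (aromatic): 1 H each → 5
  1 × C (aromatic): no H
  1 × C: no H
  1 × O: 1 H
  1 × O: no H
  Total hydrogens = 6.
Molecular formula: C7H6O2

C7H6O2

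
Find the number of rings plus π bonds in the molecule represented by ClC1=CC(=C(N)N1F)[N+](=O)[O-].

Molecular formula from the SMILES: C4H3ClFN3O2.
DoU = (2C + 2 + N − H − X)/2 = (2·4 + 2 + 3 − 3 − 2)/2 = 8/2 = 4.
(Structurally: 1 ring(s) + 3 π bond(s) = 4.)

4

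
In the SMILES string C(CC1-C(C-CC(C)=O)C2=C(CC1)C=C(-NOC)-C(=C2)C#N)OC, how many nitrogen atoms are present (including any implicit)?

2

The symbol for nitrogen appears 2 times in the SMILES.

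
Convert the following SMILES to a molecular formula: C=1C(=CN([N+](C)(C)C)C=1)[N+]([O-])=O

C7H12N3O2+

Heavy atoms from the SMILES: 7 C, 3 N, 2 O.
Implicit hydrogens by atom environment:
  3 × C: 3 H each → 9
  3 × C (aromatic): 1 H each → 3
  2 × N (charge +1): no H
  1 × C (aromatic): no H
  1 × N (aromatic): no H
  1 × O: no H
  1 × O (charge -1): no H
  Total hydrogens = 12.
Net charge +1.
Molecular formula: C7H12N3O2+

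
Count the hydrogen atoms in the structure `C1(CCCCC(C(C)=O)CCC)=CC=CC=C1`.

24

Hydrogens are implicit in SMILES; fill each atom to its normal valence:
  6 × C: 2 H each → 12
  5 × C (aromatic): 1 H each → 5
  2 × C: 3 H each → 6
  1 × C: 1 H
  1 × C: no H
  1 × C (aromatic): no H
  1 × O: no H
  Total hydrogens = 24.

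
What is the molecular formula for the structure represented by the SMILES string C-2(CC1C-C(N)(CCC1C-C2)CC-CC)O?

Heavy atoms from the SMILES: 14 C, 1 N, 1 O.
Implicit hydrogens by atom environment:
  9 × C: 2 H each → 18
  3 × C: 1 H each → 3
  1 × C: 3 H
  1 × C: no H
  1 × N: 2 H
  1 × O: 1 H
  Total hydrogens = 27.
Molecular formula: C14H27NO

C14H27NO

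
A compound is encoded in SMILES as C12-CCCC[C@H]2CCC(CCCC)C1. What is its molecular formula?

C14H26

Heavy atoms from the SMILES: 14 C.
Implicit hydrogens by atom environment:
  10 × C: 2 H each → 20
  3 × C: 1 H each → 3
  1 × C: 3 H
  Total hydrogens = 26.
Molecular formula: C14H26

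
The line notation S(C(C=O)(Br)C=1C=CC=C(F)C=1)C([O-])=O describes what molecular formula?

C9H5BrFO3S-

Heavy atoms from the SMILES: 1 Br, 9 C, 1 F, 3 O, 1 S.
Implicit hydrogens by atom environment:
  4 × C (aromatic): 1 H each → 4
  2 × C: no H
  2 × C (aromatic): no H
  2 × O: no H
  1 × Br: no H
  1 × C: 1 H
  1 × F: no H
  1 × O (charge -1): no H
  1 × S: no H
  Total hydrogens = 5.
Net charge -1.
Molecular formula: C9H5BrFO3S-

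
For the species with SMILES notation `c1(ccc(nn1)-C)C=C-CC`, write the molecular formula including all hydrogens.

C9H12N2

Heavy atoms from the SMILES: 9 C, 2 N.
Implicit hydrogens by atom environment:
  2 × C: 3 H each → 6
  2 × C (aromatic): 1 H each → 2
  2 × C: 1 H each → 2
  2 × C (aromatic): no H
  2 × N (aromatic): no H
  1 × C: 2 H
  Total hydrogens = 12.
Molecular formula: C9H12N2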